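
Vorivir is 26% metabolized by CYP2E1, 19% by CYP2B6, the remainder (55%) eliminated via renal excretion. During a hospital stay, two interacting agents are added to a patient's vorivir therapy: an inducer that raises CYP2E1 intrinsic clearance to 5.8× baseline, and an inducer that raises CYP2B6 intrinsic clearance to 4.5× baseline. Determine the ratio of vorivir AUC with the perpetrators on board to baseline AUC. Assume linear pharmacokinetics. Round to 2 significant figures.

0.34

CYP2E1: 0.26 × 5.8 = 1.508
CYP2B6: 0.19 × 4.5 = 0.855
Other: 0.55 (unchanged)
Relative clearance = 1.508 + 0.855 + 0.55 = 2.913.
AUC ∝ 1/CL: fold-change = 1 / 2.913 = 0.34.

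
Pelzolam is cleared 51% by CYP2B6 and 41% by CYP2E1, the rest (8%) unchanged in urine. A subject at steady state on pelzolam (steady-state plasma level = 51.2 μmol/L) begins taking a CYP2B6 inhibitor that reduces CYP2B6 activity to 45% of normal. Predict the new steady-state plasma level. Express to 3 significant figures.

The CYP2B6 pathway (51% of clearance) falls to 0.45× activity: 0.51 × 0.45 = 0.2295.
CYP2E1 (41%) and the residual 8% are unaffected.
Relative clearance = 0.2295 + 0.41 + 0.08 = 0.7195.
New steady-state plasma level = baseline ÷ relative clearance = 51.2 / 0.7195 = 71.2 μmol/L.

71.2 μmol/L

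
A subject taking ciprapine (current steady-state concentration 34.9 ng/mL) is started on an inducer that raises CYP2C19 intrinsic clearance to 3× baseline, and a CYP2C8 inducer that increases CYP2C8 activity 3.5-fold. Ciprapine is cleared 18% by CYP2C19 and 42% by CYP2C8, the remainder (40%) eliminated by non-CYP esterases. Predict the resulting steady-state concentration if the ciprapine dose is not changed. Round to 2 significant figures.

14 ng/mL

The CYP2C19 pathway (18% of clearance) is boosted to 3× activity: 0.18 × 3 = 0.54.
The CYP2C8 pathway (42% of clearance) increases to 3.5× activity: 0.42 × 3.5 = 1.47.
Non-CYP routes (40%) are unchanged.
New clearance relative to baseline: 0.54 + 1.47 + 0.4 = 2.41.
New steady-state concentration = 34.9 / 2.41 = 14 ng/mL (concentration scales inversely with clearance).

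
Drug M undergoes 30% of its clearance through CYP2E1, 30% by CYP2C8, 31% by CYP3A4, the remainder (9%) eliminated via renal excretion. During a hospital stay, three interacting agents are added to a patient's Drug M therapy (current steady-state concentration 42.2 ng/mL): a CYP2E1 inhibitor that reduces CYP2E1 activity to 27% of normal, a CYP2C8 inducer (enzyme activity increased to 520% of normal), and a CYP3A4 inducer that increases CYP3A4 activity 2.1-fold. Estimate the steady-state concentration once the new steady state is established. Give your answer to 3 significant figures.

The CYP2E1 pathway (30% of clearance) is reduced to 0.27× activity: 0.3 × 0.27 = 0.081.
The CYP2C8 pathway (30% of clearance) increases to 5.2× activity: 0.3 × 5.2 = 1.56.
The CYP3A4 pathway (31% of clearance) increases to 2.1× activity: 0.31 × 2.1 = 0.651.
Non-CYP routes (9%) are unchanged.
CL_new/CL_old = 0.081 + 1.56 + 0.651 + 0.09 = 2.382.
Dividing the baseline by the relative clearance: 42.2 / 2.382 = 17.7 ng/mL.

17.7 ng/mL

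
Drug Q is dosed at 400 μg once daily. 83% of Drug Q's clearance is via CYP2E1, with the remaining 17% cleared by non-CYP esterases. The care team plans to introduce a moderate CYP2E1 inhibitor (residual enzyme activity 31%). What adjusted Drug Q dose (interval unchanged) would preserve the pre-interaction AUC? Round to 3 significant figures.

171 μg

The CYP2E1 pathway (83% of clearance) is reduced to 0.31× activity: 0.83 × 0.31 = 0.2573.
The remaining 17% of clearance is unaffected.
CL_new/CL_old = 0.2573 + 0.17 = 0.4273.
Css,avg = (dose rate)/CL, so holding Css fixed requires dose ∝ CL: 400 × 0.4273 = 171 μg.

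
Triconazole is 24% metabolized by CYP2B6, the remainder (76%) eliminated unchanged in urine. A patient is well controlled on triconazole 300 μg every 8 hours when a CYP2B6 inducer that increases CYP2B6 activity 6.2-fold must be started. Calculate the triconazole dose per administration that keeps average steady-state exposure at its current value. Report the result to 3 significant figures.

CYP2B6: 0.24 × 6.2 = 1.488
Other: 0.76 (unchanged)
New clearance relative to baseline: 1.488 + 0.76 = 2.248.
Css,avg = (dose rate)/CL, so holding Css fixed requires dose ∝ CL: 300 × 2.248 = 674 μg.

674 μg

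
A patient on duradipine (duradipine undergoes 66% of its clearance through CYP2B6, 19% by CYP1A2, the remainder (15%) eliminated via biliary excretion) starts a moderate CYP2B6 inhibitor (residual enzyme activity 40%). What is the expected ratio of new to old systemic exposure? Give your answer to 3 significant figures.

CYP2B6: 0.66 × 0.4 = 0.264
CYP1A2: 0.19 (unchanged)
Other: 0.15 (unchanged)
Relative clearance = 0.264 + 0.19 + 0.15 = 0.604.
Systemic exposure ratio = CL_old/CL_new = 1 / 0.604 = 1.66.

1.66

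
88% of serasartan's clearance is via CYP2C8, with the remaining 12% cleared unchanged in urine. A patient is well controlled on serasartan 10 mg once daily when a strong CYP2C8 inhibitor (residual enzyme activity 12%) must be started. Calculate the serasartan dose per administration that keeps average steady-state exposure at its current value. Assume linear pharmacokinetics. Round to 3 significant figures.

The CYP2C8 pathway (88% of clearance) is reduced to 0.12× activity: 0.88 × 0.12 = 0.1056.
The remaining 12% of clearance is unaffected.
New clearance relative to baseline: 0.1056 + 0.12 = 0.2256.
To maintain the same steady-state level, dose must scale with clearance: new dose = 10 × 0.2256 = 2.26 mg.

2.26 mg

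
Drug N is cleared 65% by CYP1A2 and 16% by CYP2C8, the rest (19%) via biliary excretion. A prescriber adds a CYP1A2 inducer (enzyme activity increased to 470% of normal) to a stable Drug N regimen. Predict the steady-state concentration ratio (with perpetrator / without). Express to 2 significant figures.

0.29

CYP1A2: 0.65 × 4.7 = 3.055
CYP2C8: 0.16 (unchanged)
Other: 0.19 (unchanged)
New clearance relative to baseline: 3.055 + 0.16 + 0.19 = 3.405.
Since steady-state concentration ∝ 1/CL, the ratio is 1 / 3.405 = 0.29.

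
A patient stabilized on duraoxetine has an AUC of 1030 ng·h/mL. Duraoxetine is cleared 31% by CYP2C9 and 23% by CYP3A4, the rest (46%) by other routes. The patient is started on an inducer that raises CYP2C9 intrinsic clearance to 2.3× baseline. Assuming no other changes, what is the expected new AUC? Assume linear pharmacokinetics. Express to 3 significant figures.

CYP2C9: 0.31 × 2.3 = 0.713
CYP3A4: 0.23 (unchanged)
Other: 0.46 (unchanged)
CL_new/CL_old = 0.713 + 0.23 + 0.46 = 1.403.
AUC ∝ 1/CL, so new value = 1030 / 1.403 = 734 ng·h/mL.

734 ng·h/mL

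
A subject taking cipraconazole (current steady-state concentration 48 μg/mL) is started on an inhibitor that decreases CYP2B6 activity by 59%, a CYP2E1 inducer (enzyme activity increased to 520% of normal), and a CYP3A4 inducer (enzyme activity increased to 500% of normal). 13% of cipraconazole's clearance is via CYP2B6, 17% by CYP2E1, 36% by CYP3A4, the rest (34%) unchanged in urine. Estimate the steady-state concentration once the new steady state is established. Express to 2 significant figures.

16 μg/mL

The CYP2B6 pathway (13% of clearance) falls to 0.41× activity: 0.13 × 0.41 = 0.0533.
The CYP2E1 pathway (17% of clearance) increases to 5.2× activity: 0.17 × 5.2 = 0.884.
The CYP3A4 pathway (36% of clearance) rises to 5× activity: 0.36 × 5 = 1.8.
Non-CYP routes (34%) are unchanged.
Relative clearance = 0.0533 + 0.884 + 1.8 + 0.34 = 3.0773.
Dividing the baseline by the relative clearance: 48 / 3.0773 = 16 μg/mL.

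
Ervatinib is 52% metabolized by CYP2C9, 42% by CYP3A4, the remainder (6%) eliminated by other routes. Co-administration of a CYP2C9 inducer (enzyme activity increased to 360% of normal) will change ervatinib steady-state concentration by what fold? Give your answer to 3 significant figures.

0.425

The CYP2C9 pathway (52% of clearance) increases to 3.6× activity: 0.52 × 3.6 = 1.872.
CYP3A4 (42%) and the residual 6% are unaffected.
CL_new/CL_old = 1.872 + 0.42 + 0.06 = 2.352.
Steady-state concentration ratio = CL_old/CL_new = 1 / 2.352 = 0.425.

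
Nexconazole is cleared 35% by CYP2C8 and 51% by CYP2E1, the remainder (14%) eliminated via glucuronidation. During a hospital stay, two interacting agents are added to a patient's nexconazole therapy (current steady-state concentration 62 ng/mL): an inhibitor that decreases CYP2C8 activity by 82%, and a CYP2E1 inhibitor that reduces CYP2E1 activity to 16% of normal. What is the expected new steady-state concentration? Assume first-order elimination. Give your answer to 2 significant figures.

2.2 × 10² ng/mL

The CYP2C8 pathway (35% of clearance) falls to 0.18× activity: 0.35 × 0.18 = 0.063.
The CYP2E1 pathway (51% of clearance) falls to 0.16× activity: 0.51 × 0.16 = 0.0816.
Non-CYP routes (14%) are unchanged.
CL_new/CL_old = 0.063 + 0.0816 + 0.14 = 0.2846.
New steady-state concentration = 62 / 0.2846 = 2.2 × 10² ng/mL (concentration scales inversely with clearance).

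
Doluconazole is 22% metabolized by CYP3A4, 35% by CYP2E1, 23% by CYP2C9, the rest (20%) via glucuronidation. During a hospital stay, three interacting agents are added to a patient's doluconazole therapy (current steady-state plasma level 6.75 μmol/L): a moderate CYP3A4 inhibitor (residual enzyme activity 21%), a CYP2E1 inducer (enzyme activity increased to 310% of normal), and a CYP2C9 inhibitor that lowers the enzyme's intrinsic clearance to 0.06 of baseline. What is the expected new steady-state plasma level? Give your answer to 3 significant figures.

The CYP3A4 pathway (22% of clearance) drops to 0.21× activity: 0.22 × 0.21 = 0.0462.
The CYP2E1 pathway (35% of clearance) increases to 3.1× activity: 0.35 × 3.1 = 1.085.
The CYP2C9 pathway (23% of clearance) is reduced to 0.06× activity: 0.23 × 0.06 = 0.0138.
The remaining 20% of clearance is unaffected.
Relative clearance = 0.0462 + 1.085 + 0.0138 + 0.2 = 1.345.
Dividing the baseline by the relative clearance: 6.75 / 1.345 = 5.02 μmol/L.

5.02 μmol/L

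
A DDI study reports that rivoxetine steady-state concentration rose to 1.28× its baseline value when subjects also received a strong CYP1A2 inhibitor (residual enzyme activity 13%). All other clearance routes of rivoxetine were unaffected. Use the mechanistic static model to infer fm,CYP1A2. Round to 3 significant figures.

0.251

Write x for the fraction cleared via CYP1A2. The observed steady-state concentration change means clearance fell to 1/1.28 = 0.7812 of baseline.
Only the CYP1A2 route changed, so 0.7812 = x·0.13 + (1 − x), giving x = 0.251.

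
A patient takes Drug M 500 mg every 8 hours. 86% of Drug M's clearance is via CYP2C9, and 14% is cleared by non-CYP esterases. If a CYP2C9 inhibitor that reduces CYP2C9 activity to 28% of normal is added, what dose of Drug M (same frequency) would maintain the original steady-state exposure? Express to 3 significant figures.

190 mg

The CYP2C9 pathway (86% of clearance) falls to 0.28× activity: 0.86 × 0.28 = 0.2408.
The remaining 14% of clearance is unaffected.
Relative clearance = 0.2408 + 0.14 = 0.3808.
Exposure is unchanged when dose changes in proportion to clearance. New dose = 500 mg × 0.3808 = 190 mg.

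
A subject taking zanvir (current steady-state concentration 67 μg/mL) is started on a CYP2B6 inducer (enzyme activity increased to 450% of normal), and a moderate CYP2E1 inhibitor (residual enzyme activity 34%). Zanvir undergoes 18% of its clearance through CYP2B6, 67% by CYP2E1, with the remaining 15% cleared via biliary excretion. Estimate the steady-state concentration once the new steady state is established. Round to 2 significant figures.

The CYP2B6 pathway (18% of clearance) is boosted to 4.5× activity: 0.18 × 4.5 = 0.81.
The CYP2E1 pathway (67% of clearance) falls to 0.34× activity: 0.67 × 0.34 = 0.2278.
Non-CYP routes (15%) are unchanged.
New clearance relative to baseline: 0.81 + 0.2278 + 0.15 = 1.1878.
Dividing the baseline by the relative clearance: 67 / 1.1878 = 56 μg/mL.

56 μg/mL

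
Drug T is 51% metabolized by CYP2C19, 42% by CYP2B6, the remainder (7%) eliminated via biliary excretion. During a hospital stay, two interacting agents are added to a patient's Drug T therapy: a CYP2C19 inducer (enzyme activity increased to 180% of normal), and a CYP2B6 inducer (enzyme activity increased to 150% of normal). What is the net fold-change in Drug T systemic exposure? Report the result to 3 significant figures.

0.618

CYP2C19: 0.51 × 1.8 = 0.918
CYP2B6: 0.42 × 1.5 = 0.63
Other: 0.07 (unchanged)
Relative clearance = 0.918 + 0.63 + 0.07 = 1.618.
Because systemic exposure varies inversely with clearance, the combined effect is 1 / 1.618 = 0.618.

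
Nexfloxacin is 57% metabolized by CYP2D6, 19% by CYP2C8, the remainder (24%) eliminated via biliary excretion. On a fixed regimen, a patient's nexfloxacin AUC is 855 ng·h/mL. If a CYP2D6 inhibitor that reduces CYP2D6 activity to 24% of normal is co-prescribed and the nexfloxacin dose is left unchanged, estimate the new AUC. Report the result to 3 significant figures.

The CYP2D6 pathway (57% of clearance) is reduced to 0.24× activity: 0.57 × 0.24 = 0.1368.
CYP2C8 (19%) and the residual 24% are unaffected.
New clearance relative to baseline: 0.1368 + 0.19 + 0.24 = 0.5668.
AUC ∝ 1/CL, so new value = 855 / 0.5668 = 1.51 × 10³ ng·h/mL.

1.51 × 10³ ng·h/mL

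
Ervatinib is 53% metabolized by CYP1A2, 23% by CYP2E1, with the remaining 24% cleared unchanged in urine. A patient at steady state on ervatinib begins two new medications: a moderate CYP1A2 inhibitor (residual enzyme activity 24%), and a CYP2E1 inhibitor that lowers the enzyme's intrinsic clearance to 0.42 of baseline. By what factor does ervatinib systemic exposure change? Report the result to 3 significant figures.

2.16

The CYP1A2 pathway (53% of clearance) drops to 0.24× activity: 0.53 × 0.24 = 0.1272.
The CYP2E1 pathway (23% of clearance) drops to 0.42× activity: 0.23 × 0.42 = 0.0966.
The remaining 24% of clearance is unaffected.
CL_new/CL_old = 0.1272 + 0.0966 + 0.24 = 0.4638.
Because systemic exposure varies inversely with clearance, the combined effect is 1 / 0.4638 = 2.16.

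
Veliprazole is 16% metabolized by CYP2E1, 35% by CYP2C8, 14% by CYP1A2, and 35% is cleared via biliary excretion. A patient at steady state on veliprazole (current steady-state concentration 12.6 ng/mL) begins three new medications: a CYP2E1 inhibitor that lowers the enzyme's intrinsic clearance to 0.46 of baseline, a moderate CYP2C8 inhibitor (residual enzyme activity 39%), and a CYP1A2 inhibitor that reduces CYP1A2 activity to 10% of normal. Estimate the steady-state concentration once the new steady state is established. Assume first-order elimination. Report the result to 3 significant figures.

21.9 ng/mL

The CYP2E1 pathway (16% of clearance) is reduced to 0.46× activity: 0.16 × 0.46 = 0.0736.
The CYP2C8 pathway (35% of clearance) is reduced to 0.39× activity: 0.35 × 0.39 = 0.1365.
The CYP1A2 pathway (14% of clearance) drops to 0.1× activity: 0.14 × 0.1 = 0.014.
Non-CYP routes (35%) are unchanged.
New clearance relative to baseline: 0.0736 + 0.1365 + 0.014 + 0.35 = 0.5741.
Steady-state concentration ∝ 1/CL: new value = 12.6 / 0.5741 = 21.9 ng/mL.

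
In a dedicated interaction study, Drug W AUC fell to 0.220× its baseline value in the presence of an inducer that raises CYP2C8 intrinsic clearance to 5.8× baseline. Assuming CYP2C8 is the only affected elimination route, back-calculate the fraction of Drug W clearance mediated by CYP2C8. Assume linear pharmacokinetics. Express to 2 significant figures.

CL'/CL = 1 / 0.220 = 4.545
5.8·fm + (1 − fm) = 4.545
fm = (4.545 − 1) / (5.8 − 1) = 0.74

0.74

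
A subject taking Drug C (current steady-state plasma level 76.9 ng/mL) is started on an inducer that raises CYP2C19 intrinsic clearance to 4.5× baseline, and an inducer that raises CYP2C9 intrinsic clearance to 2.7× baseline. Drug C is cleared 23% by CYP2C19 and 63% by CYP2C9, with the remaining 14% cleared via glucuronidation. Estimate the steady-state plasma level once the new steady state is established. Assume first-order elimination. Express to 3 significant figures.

26.7 ng/mL

The CYP2C19 pathway (23% of clearance) rises to 4.5× activity: 0.23 × 4.5 = 1.035.
The CYP2C9 pathway (63% of clearance) rises to 2.7× activity: 0.63 × 2.7 = 1.701.
The remaining 14% of clearance is unaffected.
New clearance relative to baseline: 1.035 + 1.701 + 0.14 = 2.876.
New steady-state plasma level = 76.9 / 2.876 = 26.7 ng/mL (concentration scales inversely with clearance).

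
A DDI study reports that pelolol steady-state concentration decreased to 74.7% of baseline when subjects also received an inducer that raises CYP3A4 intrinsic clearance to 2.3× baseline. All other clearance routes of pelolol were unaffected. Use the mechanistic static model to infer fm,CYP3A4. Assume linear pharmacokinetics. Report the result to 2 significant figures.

CL'/CL = 1 / 0.747 = 1.339
2.3·fm + (1 − fm) = 1.339
fm = (1.339 − 1) / (2.3 − 1) = 0.26

0.26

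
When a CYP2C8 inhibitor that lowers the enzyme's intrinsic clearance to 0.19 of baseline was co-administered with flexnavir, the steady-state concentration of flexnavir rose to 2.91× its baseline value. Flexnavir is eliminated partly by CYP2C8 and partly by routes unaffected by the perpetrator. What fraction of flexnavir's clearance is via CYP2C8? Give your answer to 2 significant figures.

0.81

Call the CYP2C8 fraction fm. After the interaction, CL_new/CL_old = fm × 0.19 + (1 − fm).
Steady-state concentration ratio = 1 / (new CL fraction), so new CL fraction = 1 / 2.91 = 0.3436.
fm × 0.19 + 1 − fm = 0.3436  ⇒  fm × (0.19 − 1) = −0.6564  ⇒  fm = 0.81.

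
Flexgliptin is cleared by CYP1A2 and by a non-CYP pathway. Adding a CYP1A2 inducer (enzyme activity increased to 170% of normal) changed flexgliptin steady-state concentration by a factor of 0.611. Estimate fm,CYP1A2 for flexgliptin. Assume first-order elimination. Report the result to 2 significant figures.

Call the CYP1A2 fraction fm. After the interaction, CL_new/CL_old = fm × 1.7 + (1 − fm).
Steady-state concentration ratio = 1 / (new CL fraction), so new CL fraction = 1 / 0.611 = 1.637.
fm × 1.7 + 1 − fm = 1.637  ⇒  fm × (1.7 − 1) = 0.6367  ⇒  fm = 0.91.

0.91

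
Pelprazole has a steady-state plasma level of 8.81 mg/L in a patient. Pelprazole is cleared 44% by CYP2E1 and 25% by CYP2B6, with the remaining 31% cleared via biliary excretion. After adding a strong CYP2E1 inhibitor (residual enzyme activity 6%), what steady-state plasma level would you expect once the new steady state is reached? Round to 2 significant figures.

15 mg/L

CYP2E1: 0.44 × 0.06 = 0.0264
CYP2B6: 0.25 (unchanged)
Other: 0.31 (unchanged)
New clearance relative to baseline: 0.0264 + 0.25 + 0.31 = 0.5864.
Steady-state plasma level ∝ 1/CL, so new value = 8.81 / 0.5864 = 15 mg/L.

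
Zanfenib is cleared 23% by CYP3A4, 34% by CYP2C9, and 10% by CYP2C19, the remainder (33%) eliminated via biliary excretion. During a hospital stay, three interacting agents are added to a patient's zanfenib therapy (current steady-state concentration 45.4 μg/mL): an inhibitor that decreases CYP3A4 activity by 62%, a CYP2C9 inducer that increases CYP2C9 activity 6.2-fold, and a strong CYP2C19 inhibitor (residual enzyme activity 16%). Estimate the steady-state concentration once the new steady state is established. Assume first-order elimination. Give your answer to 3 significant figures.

CYP3A4: 0.23 × 0.38 = 0.0874
CYP2C9: 0.34 × 6.2 = 2.108
CYP2C19: 0.1 × 0.16 = 0.016
Other: 0.33 (unchanged)
CL_new/CL_old = 0.0874 + 2.108 + 0.016 + 0.33 = 2.5414.
Dividing the baseline by the relative clearance: 45.4 / 2.5414 = 17.9 μg/mL.

17.9 μg/mL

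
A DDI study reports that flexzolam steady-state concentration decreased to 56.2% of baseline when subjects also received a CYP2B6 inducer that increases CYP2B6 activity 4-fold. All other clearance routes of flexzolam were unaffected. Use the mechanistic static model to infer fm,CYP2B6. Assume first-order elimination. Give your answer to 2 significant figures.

0.26

Let fm be the CYP2B6 fraction. New clearance relative to baseline = fm × 4 + (1 − fm).
Steady-state concentration ratio = 1 / (new CL fraction), so new CL fraction = 1 / 0.562 = 1.779.
fm × 4 + 1 − fm = 1.779  ⇒  fm × (4 − 1) = 0.7794  ⇒  fm = 0.26.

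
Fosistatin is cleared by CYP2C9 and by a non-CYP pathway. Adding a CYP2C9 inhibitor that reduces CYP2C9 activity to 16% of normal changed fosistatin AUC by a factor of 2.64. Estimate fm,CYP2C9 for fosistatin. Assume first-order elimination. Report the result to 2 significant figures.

0.74

CL'/CL = 1 / 2.64 = 0.3788
0.16·fm + (1 − fm) = 0.3788
fm = (0.3788 − 1) / (0.16 − 1) = 0.74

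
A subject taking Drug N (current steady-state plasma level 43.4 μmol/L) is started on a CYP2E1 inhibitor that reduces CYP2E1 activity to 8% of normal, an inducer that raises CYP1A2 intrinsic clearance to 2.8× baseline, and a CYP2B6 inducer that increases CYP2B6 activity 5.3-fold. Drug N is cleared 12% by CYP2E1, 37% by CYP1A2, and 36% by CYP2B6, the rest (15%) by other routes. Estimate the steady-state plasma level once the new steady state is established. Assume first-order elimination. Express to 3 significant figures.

14.0 μmol/L

The CYP2E1 pathway (12% of clearance) drops to 0.08× activity: 0.12 × 0.08 = 0.0096.
The CYP1A2 pathway (37% of clearance) rises to 2.8× activity: 0.37 × 2.8 = 1.036.
The CYP2B6 pathway (36% of clearance) rises to 5.3× activity: 0.36 × 5.3 = 1.908.
Non-CYP routes (15%) are unchanged.
New clearance relative to baseline: 0.0096 + 1.036 + 1.908 + 0.15 = 3.1036.
Steady-state plasma level ∝ 1/CL: new value = 43.4 / 3.1036 = 14.0 μmol/L.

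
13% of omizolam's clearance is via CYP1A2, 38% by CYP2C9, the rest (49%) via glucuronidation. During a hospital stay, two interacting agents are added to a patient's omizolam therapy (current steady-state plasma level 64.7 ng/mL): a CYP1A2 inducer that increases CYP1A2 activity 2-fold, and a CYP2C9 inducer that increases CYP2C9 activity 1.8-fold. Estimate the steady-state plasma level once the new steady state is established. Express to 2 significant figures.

45 ng/mL

CYP1A2: 0.13 × 2 = 0.26
CYP2C9: 0.38 × 1.8 = 0.684
Other: 0.49 (unchanged)
CL_new/CL_old = 0.26 + 0.684 + 0.49 = 1.434.
Dividing the baseline by the relative clearance: 64.7 / 1.434 = 45 ng/mL.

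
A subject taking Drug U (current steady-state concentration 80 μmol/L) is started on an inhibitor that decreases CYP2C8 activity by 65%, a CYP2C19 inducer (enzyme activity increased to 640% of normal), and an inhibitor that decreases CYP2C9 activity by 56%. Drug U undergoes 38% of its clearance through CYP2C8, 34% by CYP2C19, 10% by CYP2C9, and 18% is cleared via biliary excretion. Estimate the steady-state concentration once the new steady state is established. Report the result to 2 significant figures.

32 μmol/L

The CYP2C8 pathway (38% of clearance) drops to 0.35× activity: 0.38 × 0.35 = 0.133.
The CYP2C19 pathway (34% of clearance) increases to 6.4× activity: 0.34 × 6.4 = 2.176.
The CYP2C9 pathway (10% of clearance) is reduced to 0.44× activity: 0.1 × 0.44 = 0.044.
Non-CYP routes (18%) are unchanged.
CL_new/CL_old = 0.133 + 2.176 + 0.044 + 0.18 = 2.533.
New steady-state concentration = 80 / 2.533 = 32 μmol/L (concentration scales inversely with clearance).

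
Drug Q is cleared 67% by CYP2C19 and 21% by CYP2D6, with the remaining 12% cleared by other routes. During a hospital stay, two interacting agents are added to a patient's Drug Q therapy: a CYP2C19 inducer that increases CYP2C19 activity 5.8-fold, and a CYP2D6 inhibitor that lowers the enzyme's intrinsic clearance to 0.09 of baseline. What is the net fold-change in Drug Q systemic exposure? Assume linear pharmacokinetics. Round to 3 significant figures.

CYP2C19: 0.67 × 5.8 = 3.886
CYP2D6: 0.21 × 0.09 = 0.0189
Other: 0.12 (unchanged)
New clearance relative to baseline: 3.886 + 0.0189 + 0.12 = 4.0249.
Net systemic exposure ratio = 1 / 4.0249 = 0.248.

0.248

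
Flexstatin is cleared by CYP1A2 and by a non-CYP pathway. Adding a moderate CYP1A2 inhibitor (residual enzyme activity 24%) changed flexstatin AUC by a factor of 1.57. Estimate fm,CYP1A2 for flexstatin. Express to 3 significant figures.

Write x for the fraction cleared via CYP1A2. The observed AUC change means clearance fell to 1/1.57 = 0.6369 of baseline.
Setting x·0.24 + (1 − x) = 0.6369 and solving: x = (0.6369 − 1)/(0.24 − 1) = 0.478.

0.478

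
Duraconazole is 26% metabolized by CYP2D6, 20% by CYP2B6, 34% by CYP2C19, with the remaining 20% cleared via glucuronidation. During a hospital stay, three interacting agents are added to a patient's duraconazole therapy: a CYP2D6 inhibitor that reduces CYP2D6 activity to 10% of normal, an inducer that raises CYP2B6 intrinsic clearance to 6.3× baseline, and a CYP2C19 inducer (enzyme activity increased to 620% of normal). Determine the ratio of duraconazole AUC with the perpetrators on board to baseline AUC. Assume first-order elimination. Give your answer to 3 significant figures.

0.278

The CYP2D6 pathway (26% of clearance) is reduced to 0.1× activity: 0.26 × 0.1 = 0.026.
The CYP2B6 pathway (20% of clearance) is boosted to 6.3× activity: 0.2 × 6.3 = 1.26.
The CYP2C19 pathway (34% of clearance) increases to 6.2× activity: 0.34 × 6.2 = 2.108.
The remaining 20% of clearance is unaffected.
CL_new/CL_old = 0.026 + 1.26 + 2.108 + 0.2 = 3.594.
Net AUC ratio = 1 / 3.594 = 0.278.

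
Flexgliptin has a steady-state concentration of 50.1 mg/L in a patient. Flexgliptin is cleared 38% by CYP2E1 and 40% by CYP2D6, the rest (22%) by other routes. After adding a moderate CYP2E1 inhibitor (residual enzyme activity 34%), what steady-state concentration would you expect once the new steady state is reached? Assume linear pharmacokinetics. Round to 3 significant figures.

CYP2E1: 0.38 × 0.34 = 0.1292
CYP2D6: 0.4 (unchanged)
Other: 0.22 (unchanged)
CL_new/CL_old = 0.1292 + 0.4 + 0.22 = 0.7492.
Steady-state concentration ∝ 1/CL, so new value = 50.1 / 0.7492 = 66.9 mg/L.

66.9 mg/L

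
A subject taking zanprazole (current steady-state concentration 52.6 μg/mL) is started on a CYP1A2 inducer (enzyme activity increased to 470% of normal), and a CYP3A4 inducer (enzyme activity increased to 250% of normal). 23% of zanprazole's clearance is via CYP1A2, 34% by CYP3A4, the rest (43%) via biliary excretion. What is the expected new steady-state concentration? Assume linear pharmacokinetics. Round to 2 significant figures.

CYP1A2: 0.23 × 4.7 = 1.081
CYP3A4: 0.34 × 2.5 = 0.85
Other: 0.43 (unchanged)
CL_new/CL_old = 1.081 + 0.85 + 0.43 = 2.361.
Dividing the baseline by the relative clearance: 52.6 / 2.361 = 22 μg/mL.

22 μg/mL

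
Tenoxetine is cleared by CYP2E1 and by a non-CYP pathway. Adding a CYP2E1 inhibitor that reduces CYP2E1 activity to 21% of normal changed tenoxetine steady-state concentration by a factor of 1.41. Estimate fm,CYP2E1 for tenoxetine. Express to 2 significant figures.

Write x for the fraction cleared via CYP2E1. The observed steady-state concentration change means clearance fell to 1/1.41 = 0.7092 of baseline.
Setting x·0.21 + (1 − x) = 0.7092 and solving: x = (0.7092 − 1)/(0.21 − 1) = 0.37.

0.37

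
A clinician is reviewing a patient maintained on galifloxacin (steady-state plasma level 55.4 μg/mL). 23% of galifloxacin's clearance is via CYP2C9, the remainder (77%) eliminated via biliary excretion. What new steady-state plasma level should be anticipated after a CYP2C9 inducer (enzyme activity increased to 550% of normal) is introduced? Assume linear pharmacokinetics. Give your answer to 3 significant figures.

The CYP2C9 pathway (23% of clearance) is boosted to 5.5× activity: 0.23 × 5.5 = 1.265.
The remaining 77% of clearance is unaffected.
CL_new/CL_old = 1.265 + 0.77 = 2.035.
With dosing unchanged, steady-state plasma level scales as 1/CL: 55.4 / 2.035 = 27.2 μg/mL.

27.2 μg/mL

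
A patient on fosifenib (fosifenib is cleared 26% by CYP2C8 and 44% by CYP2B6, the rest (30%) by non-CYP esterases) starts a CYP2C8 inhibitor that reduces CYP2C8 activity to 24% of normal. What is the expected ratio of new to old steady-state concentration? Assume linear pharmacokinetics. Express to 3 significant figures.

The CYP2C8 pathway (26% of clearance) falls to 0.24× activity: 0.26 × 0.24 = 0.0624.
CYP2B6 (44%) and the residual 30% are unaffected.
Relative clearance = 0.0624 + 0.44 + 0.3 = 0.8024.
Since steady-state concentration ∝ 1/CL, the ratio is 1 / 0.8024 = 1.25.

1.25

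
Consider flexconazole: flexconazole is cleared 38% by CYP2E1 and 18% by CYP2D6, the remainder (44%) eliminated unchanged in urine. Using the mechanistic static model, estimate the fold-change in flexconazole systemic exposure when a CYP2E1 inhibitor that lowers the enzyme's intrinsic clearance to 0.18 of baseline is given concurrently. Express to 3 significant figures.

1.45

The CYP2E1 pathway (38% of clearance) falls to 0.18× activity: 0.38 × 0.18 = 0.0684.
CYP2D6 (18%) and the residual 44% are unaffected.
Relative clearance = 0.0684 + 0.18 + 0.44 = 0.6884.
Since systemic exposure ∝ 1/CL, the ratio is 1 / 0.6884 = 1.45.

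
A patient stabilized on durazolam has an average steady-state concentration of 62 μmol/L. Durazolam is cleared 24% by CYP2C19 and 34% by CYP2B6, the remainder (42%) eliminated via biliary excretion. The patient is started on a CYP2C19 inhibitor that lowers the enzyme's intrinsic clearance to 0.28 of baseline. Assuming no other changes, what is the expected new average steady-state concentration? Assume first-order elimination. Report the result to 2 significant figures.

75 μmol/L

CYP2C19: 0.24 × 0.28 = 0.0672
CYP2B6: 0.34 (unchanged)
Other: 0.42 (unchanged)
New clearance relative to baseline: 0.0672 + 0.34 + 0.42 = 0.8272.
With dosing unchanged, average steady-state concentration scales as 1/CL: 62 / 0.8272 = 75 μmol/L.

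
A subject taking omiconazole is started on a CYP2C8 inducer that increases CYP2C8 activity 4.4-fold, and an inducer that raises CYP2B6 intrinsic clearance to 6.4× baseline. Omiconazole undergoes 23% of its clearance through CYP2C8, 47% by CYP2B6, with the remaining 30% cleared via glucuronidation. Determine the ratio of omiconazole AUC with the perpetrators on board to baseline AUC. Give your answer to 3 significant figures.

0.231

The CYP2C8 pathway (23% of clearance) increases to 4.4× activity: 0.23 × 4.4 = 1.012.
The CYP2B6 pathway (47% of clearance) is boosted to 6.4× activity: 0.47 × 6.4 = 3.008.
Non-CYP routes (30%) are unchanged.
New clearance relative to baseline: 1.012 + 3.008 + 0.3 = 4.32.
Because AUC varies inversely with clearance, the combined effect is 1 / 4.32 = 0.231.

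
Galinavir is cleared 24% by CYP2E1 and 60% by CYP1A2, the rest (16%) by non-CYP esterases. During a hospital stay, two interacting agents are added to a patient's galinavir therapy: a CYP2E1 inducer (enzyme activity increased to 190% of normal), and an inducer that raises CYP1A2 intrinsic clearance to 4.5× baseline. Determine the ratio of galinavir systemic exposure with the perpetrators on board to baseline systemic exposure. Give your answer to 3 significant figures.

The CYP2E1 pathway (24% of clearance) rises to 1.9× activity: 0.24 × 1.9 = 0.456.
The CYP1A2 pathway (60% of clearance) is boosted to 4.5× activity: 0.6 × 4.5 = 2.7.
The remaining 16% of clearance is unaffected.
Relative clearance = 0.456 + 2.7 + 0.16 = 3.316.
Net systemic exposure ratio = 1 / 3.316 = 0.302.

0.302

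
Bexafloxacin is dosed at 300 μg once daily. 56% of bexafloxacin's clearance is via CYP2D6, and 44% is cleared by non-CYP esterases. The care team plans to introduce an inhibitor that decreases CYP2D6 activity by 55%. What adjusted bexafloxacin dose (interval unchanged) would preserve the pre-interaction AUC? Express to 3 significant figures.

The CYP2D6 pathway (56% of clearance) falls to 0.45× activity: 0.56 × 0.45 = 0.252.
Non-CYP routes (44%) are unchanged.
CL_new/CL_old = 0.252 + 0.44 = 0.692.
To maintain the same steady-state level, dose must scale with clearance: new dose = 300 × 0.692 = 208 μg.

208 μg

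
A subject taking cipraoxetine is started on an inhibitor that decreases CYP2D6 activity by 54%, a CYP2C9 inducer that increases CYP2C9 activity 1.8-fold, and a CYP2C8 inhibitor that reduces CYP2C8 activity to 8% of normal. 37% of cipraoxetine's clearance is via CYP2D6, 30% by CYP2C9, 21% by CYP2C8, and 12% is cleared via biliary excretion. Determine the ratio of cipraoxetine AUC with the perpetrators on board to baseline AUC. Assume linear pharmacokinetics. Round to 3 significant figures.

1.18

CYP2D6: 0.37 × 0.46 = 0.1702
CYP2C9: 0.3 × 1.8 = 0.54
CYP2C8: 0.21 × 0.08 = 0.0168
Other: 0.12 (unchanged)
Relative clearance = 0.1702 + 0.54 + 0.0168 + 0.12 = 0.847.
Because AUC varies inversely with clearance, the combined effect is 1 / 0.847 = 1.18.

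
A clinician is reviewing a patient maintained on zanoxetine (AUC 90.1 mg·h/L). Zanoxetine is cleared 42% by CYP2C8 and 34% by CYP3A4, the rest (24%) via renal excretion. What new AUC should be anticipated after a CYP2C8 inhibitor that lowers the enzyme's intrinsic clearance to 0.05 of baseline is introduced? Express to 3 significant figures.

CYP2C8: 0.42 × 0.05 = 0.021
CYP3A4: 0.34 (unchanged)
Other: 0.24 (unchanged)
Relative clearance = 0.021 + 0.34 + 0.24 = 0.601.
New AUC = baseline ÷ relative clearance = 90.1 / 0.601 = 150 mg·h/L.

150 mg·h/L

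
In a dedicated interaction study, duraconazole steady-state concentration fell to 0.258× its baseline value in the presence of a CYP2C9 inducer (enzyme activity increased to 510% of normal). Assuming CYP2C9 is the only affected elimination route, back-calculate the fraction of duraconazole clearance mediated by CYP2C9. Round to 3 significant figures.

CL'/CL = 1 / 0.258 = 3.876
5.1·fm + (1 − fm) = 3.876
fm = (3.876 − 1) / (5.1 − 1) = 0.701

0.701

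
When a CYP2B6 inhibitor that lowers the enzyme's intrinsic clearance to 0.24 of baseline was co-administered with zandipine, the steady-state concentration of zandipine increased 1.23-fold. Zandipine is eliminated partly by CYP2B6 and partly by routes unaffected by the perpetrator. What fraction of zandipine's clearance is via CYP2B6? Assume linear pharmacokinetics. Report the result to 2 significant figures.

Let fm be the CYP2B6 fraction. New clearance relative to baseline = fm × 0.24 + (1 − fm).
Steady-state concentration ratio = 1 / (new CL fraction), so new CL fraction = 1 / 1.23 = 0.813.
fm × 0.24 + 1 − fm = 0.813  ⇒  fm × (0.24 − 1) = −0.187  ⇒  fm = 0.25.

0.25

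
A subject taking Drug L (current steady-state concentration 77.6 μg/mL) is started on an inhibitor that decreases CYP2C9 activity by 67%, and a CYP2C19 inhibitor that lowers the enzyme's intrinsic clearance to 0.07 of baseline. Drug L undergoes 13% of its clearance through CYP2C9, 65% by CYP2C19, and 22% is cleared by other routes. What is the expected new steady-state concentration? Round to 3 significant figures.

CYP2C9: 0.13 × 0.33 = 0.0429
CYP2C19: 0.65 × 0.07 = 0.0455
Other: 0.22 (unchanged)
Relative clearance = 0.0429 + 0.0455 + 0.22 = 0.3084.
Dividing the baseline by the relative clearance: 77.6 / 0.3084 = 252 μg/mL.

252 μg/mL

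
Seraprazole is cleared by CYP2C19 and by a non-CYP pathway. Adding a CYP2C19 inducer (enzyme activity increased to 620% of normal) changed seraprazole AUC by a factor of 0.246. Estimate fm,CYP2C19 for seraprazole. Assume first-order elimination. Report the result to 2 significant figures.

0.59

CL'/CL = 1 / 0.246 = 4.065
6.2·fm + (1 − fm) = 4.065
fm = (4.065 − 1) / (6.2 − 1) = 0.59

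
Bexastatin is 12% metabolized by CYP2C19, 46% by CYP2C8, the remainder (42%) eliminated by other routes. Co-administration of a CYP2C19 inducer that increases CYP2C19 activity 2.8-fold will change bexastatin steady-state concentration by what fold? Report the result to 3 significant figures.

0.822

The CYP2C19 pathway (12% of clearance) increases to 2.8× activity: 0.12 × 2.8 = 0.336.
CYP2C8 (46%) and the residual 42% are unaffected.
CL_new/CL_old = 0.336 + 0.46 + 0.42 = 1.216.
Steady-state concentration is inversely proportional to clearance, so the fold-change is 1 / 1.216 = 0.822.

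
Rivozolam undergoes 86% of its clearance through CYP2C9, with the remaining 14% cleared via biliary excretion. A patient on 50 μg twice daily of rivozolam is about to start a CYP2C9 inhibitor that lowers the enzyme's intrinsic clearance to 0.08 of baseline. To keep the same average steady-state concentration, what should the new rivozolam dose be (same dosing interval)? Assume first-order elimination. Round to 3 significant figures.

10.4 μg

The CYP2C9 pathway (86% of clearance) falls to 0.08× activity: 0.86 × 0.08 = 0.0688.
Non-CYP routes (14%) are unchanged.
New clearance relative to baseline: 0.0688 + 0.14 = 0.2088.
Css,avg = (dose rate)/CL, so holding Css fixed requires dose ∝ CL: 50 × 0.2088 = 10.4 μg.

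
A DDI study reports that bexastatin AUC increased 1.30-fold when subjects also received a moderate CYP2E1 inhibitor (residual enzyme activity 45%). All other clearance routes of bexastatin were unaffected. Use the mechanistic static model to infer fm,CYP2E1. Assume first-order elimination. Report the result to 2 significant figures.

0.42

Let x = fm,CYP2E1. Because AUC ∝ 1/CL, relative clearance fell to 1/1.30 = 0.7692.
Setting x·0.45 + (1 − x) = 0.7692 and solving: x = (0.7692 − 1)/(0.45 − 1) = 0.42.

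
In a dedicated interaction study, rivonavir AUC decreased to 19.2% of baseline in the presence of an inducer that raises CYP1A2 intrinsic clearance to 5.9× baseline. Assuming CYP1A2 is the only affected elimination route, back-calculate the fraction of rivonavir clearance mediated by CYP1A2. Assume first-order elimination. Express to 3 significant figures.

0.859

Write x for the fraction cleared via CYP1A2. The observed AUC change means clearance rose to 1/0.192 = 5.208 of baseline.
Only the CYP1A2 route changed, so 5.208 = x·5.9 + (1 − x), giving x = 0.859.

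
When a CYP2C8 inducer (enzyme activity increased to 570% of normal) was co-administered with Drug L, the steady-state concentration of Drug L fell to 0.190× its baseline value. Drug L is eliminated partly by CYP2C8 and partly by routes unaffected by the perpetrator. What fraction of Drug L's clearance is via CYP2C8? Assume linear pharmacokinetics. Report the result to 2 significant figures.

Write x for the fraction cleared via CYP2C8. The observed steady-state concentration change means clearance rose to 1/0.190 = 5.263 of baseline.
Only the CYP2C8 route changed, so 5.263 = x·5.7 + (1 − x), giving x = 0.91.

0.91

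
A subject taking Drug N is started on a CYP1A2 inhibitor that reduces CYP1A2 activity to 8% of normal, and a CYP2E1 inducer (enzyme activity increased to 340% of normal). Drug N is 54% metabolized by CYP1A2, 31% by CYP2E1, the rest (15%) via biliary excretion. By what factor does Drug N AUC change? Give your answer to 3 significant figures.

CYP1A2: 0.54 × 0.08 = 0.0432
CYP2E1: 0.31 × 3.4 = 1.054
Other: 0.15 (unchanged)
CL_new/CL_old = 0.0432 + 1.054 + 0.15 = 1.2472.
Because AUC varies inversely with clearance, the combined effect is 1 / 1.2472 = 0.802.

0.802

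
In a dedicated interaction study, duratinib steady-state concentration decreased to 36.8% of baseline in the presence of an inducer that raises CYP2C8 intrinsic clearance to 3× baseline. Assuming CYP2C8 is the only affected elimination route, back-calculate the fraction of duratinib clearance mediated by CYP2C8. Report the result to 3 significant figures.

Let x = fm,CYP2C8. Because steady-state concentration ∝ 1/CL, relative clearance rose to 1/0.368 = 2.717.
Setting x·3 + (1 − x) = 2.717 and solving: x = (2.717 − 1)/(3 − 1) = 0.859.

0.859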